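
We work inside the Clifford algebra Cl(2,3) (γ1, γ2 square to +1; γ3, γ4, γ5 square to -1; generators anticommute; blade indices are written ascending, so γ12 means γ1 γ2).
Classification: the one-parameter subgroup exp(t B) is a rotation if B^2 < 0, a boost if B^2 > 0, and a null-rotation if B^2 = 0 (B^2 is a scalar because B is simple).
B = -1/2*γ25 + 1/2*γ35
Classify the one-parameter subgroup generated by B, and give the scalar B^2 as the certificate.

B^2 term by term: the squares give (-1/2)^2*(γ25)^2 + (1/2)^2*(γ35)^2 = 1/4*(+1) + 1/4*(-1) = 0 (each basis 2-blade squares to minus the product of its generators' squares); cross terms between blades sharing an index anticommute and cancel. So B^2 = 0.
Answer: null-rotation, certificate B^2 = 0. Check the certificate: B^2 = 0, and that sign is decisive whatever form B takes.


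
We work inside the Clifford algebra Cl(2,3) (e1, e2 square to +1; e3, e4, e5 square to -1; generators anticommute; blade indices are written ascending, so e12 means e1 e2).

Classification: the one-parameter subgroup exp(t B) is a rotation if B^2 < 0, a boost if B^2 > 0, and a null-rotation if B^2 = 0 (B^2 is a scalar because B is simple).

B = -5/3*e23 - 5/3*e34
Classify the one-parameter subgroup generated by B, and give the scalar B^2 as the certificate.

B^2 term by term: the squares give (-5/3)^2*(e23)^2 + (-5/3)^2*(e34)^2 = 25/9*(+1) + 25/9*(-1) = 0 (each basis 2-blade squares to minus the product of its generators' squares); cross terms between blades sharing an index anticommute and cancel. So B^2 = 0.
Answer: null-rotation, certificate B^2 = 0. Because 0 is invariant under every versor sandwich, the classification follows from its sign alone.


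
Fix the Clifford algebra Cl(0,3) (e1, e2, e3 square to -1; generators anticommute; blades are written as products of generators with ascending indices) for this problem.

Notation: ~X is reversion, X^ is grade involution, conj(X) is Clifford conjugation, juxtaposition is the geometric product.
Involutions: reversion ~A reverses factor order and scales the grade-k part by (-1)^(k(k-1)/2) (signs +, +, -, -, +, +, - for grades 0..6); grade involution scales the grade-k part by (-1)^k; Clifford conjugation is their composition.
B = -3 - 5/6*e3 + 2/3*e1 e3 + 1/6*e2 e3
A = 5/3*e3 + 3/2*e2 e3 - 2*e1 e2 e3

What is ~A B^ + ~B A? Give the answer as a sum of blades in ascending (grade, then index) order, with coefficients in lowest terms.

first term: -41/36 + 7/9*e1 + 103/36*e2 - 5*e3 - 2/3*e1 e2 + 9/2*e2 e3 - 6*e1 e2 e3
second term: 59/36 + 7/9*e1 + 13/36*e2 - 5*e3 - 8/3*e1 e2 - 9/2*e2 e3 + 6*e1 e2 e3
Answer: 1/2 + 14/9*e1 + 29/9*e2 - 10*e3 - 10/3*e1 e2


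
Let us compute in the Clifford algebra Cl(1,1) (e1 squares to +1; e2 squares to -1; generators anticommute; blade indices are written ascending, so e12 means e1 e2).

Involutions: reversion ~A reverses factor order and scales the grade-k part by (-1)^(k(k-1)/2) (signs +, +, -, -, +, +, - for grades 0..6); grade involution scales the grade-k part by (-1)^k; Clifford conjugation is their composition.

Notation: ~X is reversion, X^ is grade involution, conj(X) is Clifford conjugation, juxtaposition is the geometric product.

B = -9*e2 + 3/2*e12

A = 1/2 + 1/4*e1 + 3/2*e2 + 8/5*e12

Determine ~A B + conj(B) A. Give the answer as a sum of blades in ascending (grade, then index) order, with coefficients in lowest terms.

first term: 111/10 - 243/20*e1 - 33/8*e2 - 3/2*e12
second term: -159/10 + 333/20*e1 + 39/8*e2 - 3*e12
Answer: -24/5 + 9/2*e1 + 3/4*e2 - 9/2*e12


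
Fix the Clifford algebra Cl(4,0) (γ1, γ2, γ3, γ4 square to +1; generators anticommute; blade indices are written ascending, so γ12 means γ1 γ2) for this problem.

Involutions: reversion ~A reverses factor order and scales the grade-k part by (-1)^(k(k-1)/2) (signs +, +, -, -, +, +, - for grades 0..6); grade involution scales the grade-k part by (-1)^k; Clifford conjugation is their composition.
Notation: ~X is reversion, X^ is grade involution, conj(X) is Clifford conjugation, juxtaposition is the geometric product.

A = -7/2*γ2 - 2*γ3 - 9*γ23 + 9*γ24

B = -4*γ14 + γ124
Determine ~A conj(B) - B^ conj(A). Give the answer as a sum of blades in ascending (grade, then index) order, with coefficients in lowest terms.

first term: 9*γ1 - 36*γ12 + 7/2*γ14 + 14*γ124 - γ134 + 34*γ1234
second term: -9*γ1 - 36*γ12 + 7/2*γ14 + 14*γ124 - γ134 - 34*γ1234
Answer: 18*γ1 + 68*γ1234


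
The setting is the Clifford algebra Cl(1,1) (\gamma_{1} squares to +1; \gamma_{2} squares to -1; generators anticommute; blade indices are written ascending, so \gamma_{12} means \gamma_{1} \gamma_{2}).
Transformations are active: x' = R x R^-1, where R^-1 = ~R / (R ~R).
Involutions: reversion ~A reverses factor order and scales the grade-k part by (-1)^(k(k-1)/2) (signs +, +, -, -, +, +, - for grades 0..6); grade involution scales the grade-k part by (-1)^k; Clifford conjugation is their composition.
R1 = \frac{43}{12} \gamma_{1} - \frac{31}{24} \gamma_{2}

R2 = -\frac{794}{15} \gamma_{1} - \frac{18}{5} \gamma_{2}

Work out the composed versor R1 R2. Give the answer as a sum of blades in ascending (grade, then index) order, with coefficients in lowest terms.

Distribute over the terms of R1 (each basis-blade product reordered to ascending indices, repeated generators contracted through their squares):
(\frac{43}{12} \gamma_{1}) R2 = -\frac{17071}{90} - \frac{129}{10} \gamma_{12}
(-\frac{31}{24} \gamma_{2}) R2 = -\frac{93}{20} - \frac{12307}{180} \gamma_{12}
Summing the partial products and collecting blades:
Answer: -\frac{34979}{180} - \frac{14629}{180} \gamma_{12}


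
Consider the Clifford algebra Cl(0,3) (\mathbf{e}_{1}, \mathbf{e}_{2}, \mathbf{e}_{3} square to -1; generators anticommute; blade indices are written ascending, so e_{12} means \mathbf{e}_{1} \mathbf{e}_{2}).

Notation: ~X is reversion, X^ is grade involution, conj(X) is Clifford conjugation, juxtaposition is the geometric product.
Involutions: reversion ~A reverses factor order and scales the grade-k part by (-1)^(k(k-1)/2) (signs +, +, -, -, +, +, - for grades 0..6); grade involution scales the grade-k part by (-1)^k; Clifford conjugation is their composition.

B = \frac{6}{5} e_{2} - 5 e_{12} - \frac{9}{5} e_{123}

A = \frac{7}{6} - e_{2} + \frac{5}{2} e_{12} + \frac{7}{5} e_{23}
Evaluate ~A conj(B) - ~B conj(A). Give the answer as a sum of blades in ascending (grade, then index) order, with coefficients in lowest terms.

first term: \frac{113}{10} - \frac{263}{25} e_{1} - \frac{7}{5} e_{2} - \frac{141}{50} e_{3} + \frac{35}{6} e_{12} - \frac{26}{5} e_{13} - \frac{21}{10} e_{123}
second term: \frac{113}{10} - \frac{137}{25} e_{1} + \frac{7}{5} e_{2} + \frac{309}{50} e_{3} + \frac{35}{6} e_{12} + \frac{44}{5} e_{13} + \frac{21}{10} e_{123}
Answer: -\frac{126}{25} e_{1} - \frac{14}{5} e_{2} - 9 e_{3} - 14 e_{13} - \frac{21}{5} e_{123}


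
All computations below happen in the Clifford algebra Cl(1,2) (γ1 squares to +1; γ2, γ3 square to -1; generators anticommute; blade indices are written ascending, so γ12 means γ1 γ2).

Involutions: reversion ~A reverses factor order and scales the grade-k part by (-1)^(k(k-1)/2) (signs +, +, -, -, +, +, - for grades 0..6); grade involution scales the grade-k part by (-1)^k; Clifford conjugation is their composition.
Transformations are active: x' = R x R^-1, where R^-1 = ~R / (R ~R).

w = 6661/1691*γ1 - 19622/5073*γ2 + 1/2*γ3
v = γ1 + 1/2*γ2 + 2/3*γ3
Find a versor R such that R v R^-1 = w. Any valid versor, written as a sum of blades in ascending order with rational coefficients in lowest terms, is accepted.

Since q(v) = q(w) = 11/36, the sum R = v + w = 8352/1691*γ1 - 34171/10146*γ2 + 7/6*γ3 does the job whenever invertible.
Answer: 8352/1691*γ1 - 34171/10146*γ2 + 7/6*γ3


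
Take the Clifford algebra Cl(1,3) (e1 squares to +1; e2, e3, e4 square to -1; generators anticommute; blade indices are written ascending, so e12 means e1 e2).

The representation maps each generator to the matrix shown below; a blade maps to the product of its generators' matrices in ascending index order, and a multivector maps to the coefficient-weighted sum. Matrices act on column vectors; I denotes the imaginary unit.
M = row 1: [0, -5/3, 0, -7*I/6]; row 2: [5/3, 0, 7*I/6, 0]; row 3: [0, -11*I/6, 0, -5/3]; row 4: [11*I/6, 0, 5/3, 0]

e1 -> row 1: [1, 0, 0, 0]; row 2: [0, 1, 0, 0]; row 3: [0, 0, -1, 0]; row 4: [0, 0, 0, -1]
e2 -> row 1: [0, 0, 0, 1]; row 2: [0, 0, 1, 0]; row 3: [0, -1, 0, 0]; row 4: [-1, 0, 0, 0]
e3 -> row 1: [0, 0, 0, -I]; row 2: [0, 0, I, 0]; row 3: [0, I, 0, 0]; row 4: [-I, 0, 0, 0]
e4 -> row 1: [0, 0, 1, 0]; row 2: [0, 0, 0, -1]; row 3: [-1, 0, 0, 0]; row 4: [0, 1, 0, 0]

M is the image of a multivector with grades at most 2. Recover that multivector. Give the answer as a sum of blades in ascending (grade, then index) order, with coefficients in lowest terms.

Method: the blade images are trace-orthogonal — tr(rho(e_A) rho(e_B)^-1) = 4 if A = B and 0 otherwise — and rho(e_A)^-1 = (e_A)^2 * rho(e_A) with (e_A)^2 = +1 or -1, so the coefficient of e_A in the preimage is (e_A)^2 * tr(M rho(e_A))/4.
Nonzero projections over blades of grade <= 2: e3: (e3)^2 = -1, tr(M rho(e3)) = 4/3, coefficient -1/3; e13: (e13)^2 = +1, tr(M rho(e13)) = 6, coefficient 3/2; e24: (e24)^2 = -1, tr(M rho(e24)) = 20/3, coefficient -5/3. Every other blade of grade <= 2 projects to 0.
Answer: -1/3*e3 + 3/2*e13 - 5/3*e24


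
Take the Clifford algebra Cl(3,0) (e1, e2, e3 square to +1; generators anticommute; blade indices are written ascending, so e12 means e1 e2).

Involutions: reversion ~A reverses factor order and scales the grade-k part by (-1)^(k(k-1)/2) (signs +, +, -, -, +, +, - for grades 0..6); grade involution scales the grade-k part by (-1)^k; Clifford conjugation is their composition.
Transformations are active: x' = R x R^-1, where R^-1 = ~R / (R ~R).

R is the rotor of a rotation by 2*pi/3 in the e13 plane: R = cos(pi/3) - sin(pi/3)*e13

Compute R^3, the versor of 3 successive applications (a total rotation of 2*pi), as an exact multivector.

Half-angle bookkeeping: 3 applications in e13 add up to rotor phase 3*pi/3 = pi, so R^3 = cos(pi) - sin(pi)*e13.
cos(pi) = -1 and sin(pi) = 0, so R^3 = -1. The total rotation 2*pi is 1 full turn, so every vector returns to itself, yet the rotor is -1, on the OTHER sheet of the double cover (an odd number of 2*pi turns).
Answer: -1


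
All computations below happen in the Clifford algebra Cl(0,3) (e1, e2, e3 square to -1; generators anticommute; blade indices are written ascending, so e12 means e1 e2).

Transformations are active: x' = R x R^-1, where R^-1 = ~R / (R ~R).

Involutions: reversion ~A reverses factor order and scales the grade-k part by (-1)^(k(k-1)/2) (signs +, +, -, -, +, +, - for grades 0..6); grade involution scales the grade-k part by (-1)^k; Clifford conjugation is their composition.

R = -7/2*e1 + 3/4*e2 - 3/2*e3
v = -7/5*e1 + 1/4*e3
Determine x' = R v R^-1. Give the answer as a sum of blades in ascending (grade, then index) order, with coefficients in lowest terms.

~R = -7/2*e1 + 3/4*e2 - 3/2*e3, and R ~R = -241/16, so R^-1 = ~R / (-241/16).
R v = -181/40 + 21/20*e12 - 119/40*e13 + 3/16*e23
Answer: -847/1205*e1 + 543/1205*e2 - 5549/4820*e3


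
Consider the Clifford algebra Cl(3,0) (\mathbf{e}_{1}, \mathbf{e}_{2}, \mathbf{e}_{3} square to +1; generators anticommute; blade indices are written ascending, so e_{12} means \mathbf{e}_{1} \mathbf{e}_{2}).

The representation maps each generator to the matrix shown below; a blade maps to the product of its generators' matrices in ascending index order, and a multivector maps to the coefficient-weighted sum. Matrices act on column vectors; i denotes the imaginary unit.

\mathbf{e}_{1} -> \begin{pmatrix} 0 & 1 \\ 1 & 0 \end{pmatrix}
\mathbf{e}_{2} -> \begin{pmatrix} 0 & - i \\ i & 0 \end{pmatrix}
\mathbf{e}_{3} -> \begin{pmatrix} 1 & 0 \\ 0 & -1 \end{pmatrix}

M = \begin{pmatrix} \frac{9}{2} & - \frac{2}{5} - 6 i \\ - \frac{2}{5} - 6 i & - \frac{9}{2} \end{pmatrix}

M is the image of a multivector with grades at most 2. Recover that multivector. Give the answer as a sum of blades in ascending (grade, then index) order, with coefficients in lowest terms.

Method: 1, rho(e_{1}), rho(e_{2}), rho(e_{3}) form a trace-orthogonal basis of the 2x2 complex matrices (tr(X Y) = 2 if X = Y, else 0), so M = m0*1 + m1*rho(e_{1}) + m2*rho(e_{2}) + m3*rho(e_{3}) with m0 = tr(M)/2 = 0, m1 = tr(M rho(e_{1}))/2 = - \frac{2}{5} - 6 i, m2 = tr(M rho(e_{2}))/2 = 0, m3 = tr(M rho(e_{3}))/2 = \frac{9}{2}.
Multiplying table entries, the bivector images are rho(e_{12}) = i*rho(e_{3}), rho(e_{13}) = -i*rho(e_{2}), rho(e_{23}) = i*rho(e_{1}); with real blade coefficients the real parts of m0..m3 are the coefficients of 1, e_{1}, e_{2}, e_{3} and the imaginary parts give the bivectors (e_{23}: Im m1, e_{13}: -Im m2, e_{12}: Im m3).
Answer: -\frac{2}{5} e_{1} + \frac{9}{2} e_{3} - 6 e_{23}


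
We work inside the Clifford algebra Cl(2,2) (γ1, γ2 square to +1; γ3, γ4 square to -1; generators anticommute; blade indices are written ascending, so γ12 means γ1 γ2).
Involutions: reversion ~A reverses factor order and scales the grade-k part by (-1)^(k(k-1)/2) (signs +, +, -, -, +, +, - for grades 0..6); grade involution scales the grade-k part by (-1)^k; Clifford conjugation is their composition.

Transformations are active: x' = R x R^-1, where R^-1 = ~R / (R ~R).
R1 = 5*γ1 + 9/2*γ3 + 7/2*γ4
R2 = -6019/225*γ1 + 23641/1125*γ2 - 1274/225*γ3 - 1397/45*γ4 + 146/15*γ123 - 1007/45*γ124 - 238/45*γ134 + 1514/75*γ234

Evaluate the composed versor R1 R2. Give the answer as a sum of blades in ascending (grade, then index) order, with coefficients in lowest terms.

Distribute over the terms of R1 (each basis-blade product reordered to ascending indices, repeated generators contracted through their squares):
(5*γ1) R2 = -6019/45 + 23641/225*γ12 - 1274/45*γ13 - 1397/9*γ14 + 146/3*γ23 - 1007/9*γ24 - 238/9*γ34 + 1514/15*γ1234
(9/2*γ3) R2 = 637/25 - 219/5*γ12 + 6019/50*γ13 - 119/5*γ14 - 23641/250*γ23 + 2271/25*γ24 - 1397/10*γ34 - 1007/10*γ1234
(7/2*γ4) R2 = 9779/90 + 7049/90*γ12 + 833/45*γ13 + 42133/450*γ14 - 5299/75*γ23 - 165487/2250*γ24 + 4459/225*γ34 - 511/15*γ1234
Summing the partial products and collecting blades:
Answer: 19/50 + 20939/150*γ12 + 5529/50*γ13 - 12809/150*γ14 - 87413/750*γ23 - 70949/750*γ24 - 21949/150*γ34 - 203/6*γ1234


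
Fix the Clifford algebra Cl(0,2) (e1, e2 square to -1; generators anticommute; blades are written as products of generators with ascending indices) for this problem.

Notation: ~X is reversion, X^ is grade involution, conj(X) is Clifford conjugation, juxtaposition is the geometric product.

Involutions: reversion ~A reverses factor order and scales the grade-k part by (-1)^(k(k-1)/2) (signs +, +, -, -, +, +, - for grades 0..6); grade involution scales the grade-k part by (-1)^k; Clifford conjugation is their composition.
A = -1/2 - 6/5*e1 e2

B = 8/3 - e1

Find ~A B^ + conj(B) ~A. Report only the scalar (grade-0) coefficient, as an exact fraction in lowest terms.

first term: -4/3 - 1/2*e1 + 6/5*e2 + 16/5*e1 e2
second term: -4/3 - 1/2*e1 - 6/5*e2 + 16/5*e1 e2
Answer: -8/3


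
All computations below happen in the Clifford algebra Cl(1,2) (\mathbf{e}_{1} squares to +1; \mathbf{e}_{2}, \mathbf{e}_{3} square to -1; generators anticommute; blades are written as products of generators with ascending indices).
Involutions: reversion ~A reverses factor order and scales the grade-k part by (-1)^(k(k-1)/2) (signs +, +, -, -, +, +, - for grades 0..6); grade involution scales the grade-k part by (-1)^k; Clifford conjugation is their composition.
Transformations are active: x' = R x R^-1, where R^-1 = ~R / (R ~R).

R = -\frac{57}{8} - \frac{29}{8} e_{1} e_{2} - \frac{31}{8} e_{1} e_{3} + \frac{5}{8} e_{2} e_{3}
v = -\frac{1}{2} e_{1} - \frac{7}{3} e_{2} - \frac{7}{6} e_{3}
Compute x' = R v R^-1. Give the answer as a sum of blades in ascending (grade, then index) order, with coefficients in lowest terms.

~R = -\frac{57}{8} + \frac{29}{8} e_{1} e_{2} + \frac{31}{8} e_{1} e_{3} - \frac{5}{8} e_{2} e_{3}, and R ~R = 23, so R^-1 = ~R / (23).
R v = -\frac{113}{12} e_{1} + \frac{373}{24} e_{2} + \frac{59}{12} e_{3} - \frac{41}{8} e_{1} e_{2} e_{3}
Answer: \frac{4457}{736} e_{1} - \frac{1537}{276} e_{2} - \frac{7717}{2208} e_{3}


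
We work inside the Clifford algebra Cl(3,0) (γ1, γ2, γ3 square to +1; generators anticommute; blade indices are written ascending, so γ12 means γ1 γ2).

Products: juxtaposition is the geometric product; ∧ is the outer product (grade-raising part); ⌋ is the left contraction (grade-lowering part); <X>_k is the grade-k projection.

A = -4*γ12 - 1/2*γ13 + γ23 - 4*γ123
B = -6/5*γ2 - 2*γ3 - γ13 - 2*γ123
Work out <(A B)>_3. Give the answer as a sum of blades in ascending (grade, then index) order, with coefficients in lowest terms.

step 1: -17/2 + 39/5*γ1 + 3*γ2 - 34/5*γ3 + 7*γ12 - 24/5*γ13 - 4*γ23 + 37/5*γ123
step 2: 37/5*γ123
Answer: 37/5*γ123


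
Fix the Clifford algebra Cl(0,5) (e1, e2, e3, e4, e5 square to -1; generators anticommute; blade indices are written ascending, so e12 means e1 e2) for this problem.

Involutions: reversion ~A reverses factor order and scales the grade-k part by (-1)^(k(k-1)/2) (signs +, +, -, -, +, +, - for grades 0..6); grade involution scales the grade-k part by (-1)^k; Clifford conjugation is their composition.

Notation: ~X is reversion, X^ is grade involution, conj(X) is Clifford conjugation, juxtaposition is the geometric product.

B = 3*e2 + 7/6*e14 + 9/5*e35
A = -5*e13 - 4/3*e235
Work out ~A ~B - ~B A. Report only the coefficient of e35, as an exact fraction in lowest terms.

first term: 12/5*e2 + 9*e15 - 35/6*e34 - 4*e35 - 15*e123 - 14/9*e12345
second term: -12/5*e2 + 9*e15 - 35/6*e34 + 4*e35 + 15*e123 + 14/9*e12345
Answer: -8


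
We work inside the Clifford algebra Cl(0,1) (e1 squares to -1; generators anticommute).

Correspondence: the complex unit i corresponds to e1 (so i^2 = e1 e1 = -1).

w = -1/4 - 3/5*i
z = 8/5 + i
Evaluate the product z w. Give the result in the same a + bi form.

In blades: z = 8/5 + e1, w = -1/4 - 3/5*e1.
Distribute z over w term by term (generator squares from the signature, products reordered to ascending indices): (8/5)*w = -2/5 - 24/25*e1; (e1)*w = 3/5 - 1/4*e1.
Sum: 1/5 - 121/100*e1; translating back through the correspondence:
Answer: 1/5 - 121/100*i


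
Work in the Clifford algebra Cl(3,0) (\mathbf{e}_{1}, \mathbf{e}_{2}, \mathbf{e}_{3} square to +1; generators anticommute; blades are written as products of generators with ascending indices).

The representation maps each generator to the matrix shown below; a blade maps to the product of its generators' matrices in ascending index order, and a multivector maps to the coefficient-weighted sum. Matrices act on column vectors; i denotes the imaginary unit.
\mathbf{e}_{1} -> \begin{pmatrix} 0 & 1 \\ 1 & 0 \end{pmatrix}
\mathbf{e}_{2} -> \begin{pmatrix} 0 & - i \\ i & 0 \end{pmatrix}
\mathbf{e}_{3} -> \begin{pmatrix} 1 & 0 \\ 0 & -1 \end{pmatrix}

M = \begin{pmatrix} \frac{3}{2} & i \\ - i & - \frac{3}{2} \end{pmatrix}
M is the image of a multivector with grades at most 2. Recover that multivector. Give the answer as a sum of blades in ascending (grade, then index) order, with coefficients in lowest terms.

Method: 1, rho(e_{1}), rho(e_{2}), rho(e_{3}) form a trace-orthogonal basis of the 2x2 complex matrices (tr(X Y) = 2 if X = Y, else 0), so M = m0*1 + m1*rho(e_{1}) + m2*rho(e_{2}) + m3*rho(e_{3}) with m0 = tr(M)/2 = 0, m1 = tr(M rho(e_{1}))/2 = 0, m2 = tr(M rho(e_{2}))/2 = -1, m3 = tr(M rho(e_{3}))/2 = \frac{3}{2}.
Multiplying table entries, the bivector images are rho(e_{1} e_{2}) = i*rho(e_{3}), rho(e_{1} e_{3}) = -i*rho(e_{2}), rho(e_{2} e_{3}) = i*rho(e_{1}); with real blade coefficients the real parts of m0..m3 are the coefficients of 1, e_{1}, e_{2}, e_{3} and the imaginary parts give the bivectors (e_{2} e_{3}: Im m1, e_{1} e_{3}: -Im m2, e_{1} e_{2}: Im m3).
Answer: -e_{2} + \frac{3}{2} e_{3}


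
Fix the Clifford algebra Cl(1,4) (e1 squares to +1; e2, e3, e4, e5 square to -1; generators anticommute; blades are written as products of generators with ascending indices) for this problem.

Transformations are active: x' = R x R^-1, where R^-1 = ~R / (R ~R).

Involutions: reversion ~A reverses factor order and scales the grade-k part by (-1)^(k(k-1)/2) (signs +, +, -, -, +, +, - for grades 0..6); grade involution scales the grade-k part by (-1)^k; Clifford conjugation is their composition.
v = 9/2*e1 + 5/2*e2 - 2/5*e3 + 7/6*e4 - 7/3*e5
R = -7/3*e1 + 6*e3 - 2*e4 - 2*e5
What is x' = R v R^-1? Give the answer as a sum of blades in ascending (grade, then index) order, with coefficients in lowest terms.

~R = -7/3*e1 + 6*e3 - 2*e4 - 2*e5, and R ~R = -347/9, so R^-1 = ~R / (-347/9).
R v = -313/30 - 35/6*e1 e2 - 391/15*e1 e3 + 113/18*e1 e4 + 130/9*e1 e5 - 15*e2 e3 + 5*e2 e4 + 5*e2 e5 + 31/5*e3 e4 - 74/5*e3 e5 + 7*e4 e5
Answer: -19997/3470*e1 - 5/2*e2 + 6328/1735*e3 - 23413/10410*e4 + 6511/5205*e5


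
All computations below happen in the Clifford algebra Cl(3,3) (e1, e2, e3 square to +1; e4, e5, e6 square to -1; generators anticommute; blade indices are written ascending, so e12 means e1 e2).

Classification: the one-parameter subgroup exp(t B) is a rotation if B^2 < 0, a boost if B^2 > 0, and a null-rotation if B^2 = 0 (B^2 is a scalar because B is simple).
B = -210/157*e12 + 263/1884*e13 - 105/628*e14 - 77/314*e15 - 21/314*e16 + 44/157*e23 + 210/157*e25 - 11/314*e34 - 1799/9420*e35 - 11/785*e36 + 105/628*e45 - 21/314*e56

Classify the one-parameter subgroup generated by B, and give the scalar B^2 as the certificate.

B^2 term by term: the squares give (-210/157)^2*(e12)^2 + (263/1884)^2*(e13)^2 + (-105/628)^2*(e14)^2 + (-77/314)^2*(e15)^2 + (-21/314)^2*(e16)^2 + (44/157)^2*(e23)^2 + (210/157)^2*(e25)^2 + (-11/314)^2*(e34)^2 + (-1799/9420)^2*(e35)^2 + (-11/785)^2*(e36)^2 + (105/628)^2*(e45)^2 + (-21/314)^2*(e56)^2 = 44100/24649*(-1) + 69169/3549456*(-1) + 11025/394384*(+1) + 5929/98596*(+1) + 441/98596*(+1) + 1936/24649*(-1) + 44100/24649*(+1) + 121/98596*(+1) + 3236401/88736400*(+1) + 121/616225*(+1) + 11025/394384*(-1) + 441/98596*(-1) = 0 (each basis 2-blade squares to minus the product of its generators' squares); cross terms between blades sharing an index anticommute and cancel; the commuting (index-disjoint) pairs give grade-4 terms 2*c*c'*(blade product), which cancel blade by blade — e1234: 2310/24649 - 2310/24649 = 0; e1235: 12593/24649 - 9205/24649 - 3388/24649 = 0; e1236: 924/24649 - 924/24649 = 0; e1245: -11025/24649 + 11025/24649 = 0; e1256: 4410/24649 - 4410/24649 = 0; e1345: 9205/197192 - 12593/197192 + 847/49298 = 0; e1346: -231/49298 + 231/49298 = 0; e1356: -1841/98596 - 847/123245 + 12593/492980 = 0; e1456: 2205/98596 - 2205/98596 = 0; e2345: 2310/24649 - 2310/24649 = 0; e2356: -924/24649 + 924/24649 = 0; e3456: 231/49298 - 231/49298 = 0 — confirming B is simple. So B^2 = 0.
Answer: null-rotation, certificate B^2 = 0. The scalar 0 is the complete invariant here: its sign names the subgroup type.


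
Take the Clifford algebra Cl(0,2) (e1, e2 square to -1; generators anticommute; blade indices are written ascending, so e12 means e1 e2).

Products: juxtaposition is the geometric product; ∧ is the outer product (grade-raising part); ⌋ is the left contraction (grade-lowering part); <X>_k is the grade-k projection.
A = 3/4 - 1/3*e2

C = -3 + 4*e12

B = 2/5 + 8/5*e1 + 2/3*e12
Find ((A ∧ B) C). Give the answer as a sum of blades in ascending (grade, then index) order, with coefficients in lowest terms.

step 1: 3/10 + 6/5*e1 - 2/15*e2 + 31/30*e12
step 2: -151/30 - 62/15*e1 - 22/5*e2 - 19/10*e12
Answer: -151/30 - 62/15*e1 - 22/5*e2 - 19/10*e12


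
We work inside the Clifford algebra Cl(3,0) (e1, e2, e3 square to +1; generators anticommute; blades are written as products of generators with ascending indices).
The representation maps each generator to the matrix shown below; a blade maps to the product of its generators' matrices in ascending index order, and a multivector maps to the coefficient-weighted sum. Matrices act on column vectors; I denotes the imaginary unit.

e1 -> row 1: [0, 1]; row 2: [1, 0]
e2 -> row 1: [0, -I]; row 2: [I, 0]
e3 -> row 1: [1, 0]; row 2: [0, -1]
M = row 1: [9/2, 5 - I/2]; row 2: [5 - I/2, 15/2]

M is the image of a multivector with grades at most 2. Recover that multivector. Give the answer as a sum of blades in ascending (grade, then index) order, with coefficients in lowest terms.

Method: 1, rho(e1), rho(e2), rho(e3) form a trace-orthogonal basis of the 2x2 complex matrices (tr(X Y) = 2 if X = Y, else 0), so M = m0*1 + m1*rho(e1) + m2*rho(e2) + m3*rho(e3) with m0 = tr(M)/2 = 6, m1 = tr(M rho(e1))/2 = 5 - I/2, m2 = tr(M rho(e2))/2 = 0, m3 = tr(M rho(e3))/2 = -3/2.
Multiplying table entries, the bivector images are rho(e1 e2) = I*rho(e3), rho(e1 e3) = -I*rho(e2), rho(e2 e3) = I*rho(e1); with real blade coefficients the real parts of m0..m3 are the coefficients of 1, e1, e2, e3 and the imaginary parts give the bivectors (e2 e3: Im m1, e1 e3: -Im m2, e1 e2: Im m3).
Answer: 6 + 5*e1 - 3/2*e3 - 1/2*e2 e3


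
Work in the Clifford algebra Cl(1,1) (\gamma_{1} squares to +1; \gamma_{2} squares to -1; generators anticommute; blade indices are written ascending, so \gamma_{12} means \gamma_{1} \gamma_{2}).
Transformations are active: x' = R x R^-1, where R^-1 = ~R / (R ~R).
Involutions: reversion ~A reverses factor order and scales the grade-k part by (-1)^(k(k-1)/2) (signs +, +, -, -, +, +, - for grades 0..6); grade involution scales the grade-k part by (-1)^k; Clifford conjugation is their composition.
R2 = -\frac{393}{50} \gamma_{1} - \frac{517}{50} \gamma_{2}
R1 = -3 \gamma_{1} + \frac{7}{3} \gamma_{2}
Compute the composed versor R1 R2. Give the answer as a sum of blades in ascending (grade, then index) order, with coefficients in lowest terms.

Distribute over the terms of R1 (each basis-blade product reordered to ascending indices, repeated generators contracted through their squares):
(-3 \gamma_{1}) R2 = \frac{1179}{50} + \frac{1551}{50} \gamma_{12}
(\frac{7}{3} \gamma_{2}) R2 = \frac{3619}{150} + \frac{917}{50} \gamma_{12}
Summing the partial products and collecting blades:
Answer: \frac{3578}{75} + \frac{1234}{25} \gamma_{12}


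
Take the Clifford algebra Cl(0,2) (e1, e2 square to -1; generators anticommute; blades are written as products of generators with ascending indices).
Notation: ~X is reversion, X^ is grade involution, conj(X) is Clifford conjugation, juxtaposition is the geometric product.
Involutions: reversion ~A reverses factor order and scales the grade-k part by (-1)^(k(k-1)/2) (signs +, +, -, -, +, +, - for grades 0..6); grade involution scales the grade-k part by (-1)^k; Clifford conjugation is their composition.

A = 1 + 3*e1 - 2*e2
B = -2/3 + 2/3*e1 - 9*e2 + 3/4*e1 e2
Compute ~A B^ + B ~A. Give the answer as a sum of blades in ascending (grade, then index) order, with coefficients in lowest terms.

first term: 58/3 - 25/6*e1 + 97/12*e2 + 317/12*e1 e2
second term: -62/3 + 1/6*e1 - 65/12*e2 + 317/12*e1 e2
Answer: -4/3 - 4*e1 + 8/3*e2 + 317/6*e1 e2


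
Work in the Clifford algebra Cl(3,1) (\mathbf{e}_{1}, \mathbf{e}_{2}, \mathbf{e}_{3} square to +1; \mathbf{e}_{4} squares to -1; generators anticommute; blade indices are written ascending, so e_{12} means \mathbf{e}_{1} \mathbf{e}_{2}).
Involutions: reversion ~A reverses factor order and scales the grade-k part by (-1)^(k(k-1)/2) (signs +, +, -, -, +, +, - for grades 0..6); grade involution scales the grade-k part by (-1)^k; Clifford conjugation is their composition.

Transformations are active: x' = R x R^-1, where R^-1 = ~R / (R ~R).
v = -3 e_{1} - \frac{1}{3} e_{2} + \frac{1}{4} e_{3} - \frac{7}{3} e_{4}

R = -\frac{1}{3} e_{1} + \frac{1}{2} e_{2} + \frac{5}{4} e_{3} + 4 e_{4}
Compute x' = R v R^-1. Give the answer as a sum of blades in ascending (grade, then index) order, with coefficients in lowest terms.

~R = -\frac{1}{3} e_{1} + \frac{1}{2} e_{2} + \frac{5}{4} e_{3} + 4 e_{4}, and R ~R = -\frac{2027}{144}, so R^-1 = ~R / (-\frac{2027}{144}).
R v = \frac{503}{48} + \frac{29}{18} e_{12} + \frac{11}{3} e_{13} + \frac{115}{9} e_{14} + \frac{13}{24} e_{23} + \frac{1}{6} e_{24} - \frac{47}{12} e_{34}
Answer: \frac{7087}{2027} e_{1} - \frac{2500}{6081} e_{2} - \frac{17117}{8108} e_{3} - \frac{22027}{6081} e_{4}


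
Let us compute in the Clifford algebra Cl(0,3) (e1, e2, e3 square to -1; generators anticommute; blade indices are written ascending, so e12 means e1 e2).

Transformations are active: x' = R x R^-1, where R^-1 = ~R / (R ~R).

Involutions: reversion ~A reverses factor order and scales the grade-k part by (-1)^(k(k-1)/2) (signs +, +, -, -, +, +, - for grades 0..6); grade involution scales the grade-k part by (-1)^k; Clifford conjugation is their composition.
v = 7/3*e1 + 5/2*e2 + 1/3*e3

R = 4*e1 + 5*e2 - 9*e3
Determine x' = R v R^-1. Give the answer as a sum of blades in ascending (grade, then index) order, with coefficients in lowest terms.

~R = 4*e1 + 5*e2 - 9*e3, and R ~R = -122, so R^-1 = ~R / (-122).
R v = -113/6 - 5/3*e12 + 67/3*e13 + 145/6*e23
Answer: -67/61*e1 - 175/183*e2 - 1139/366*e3


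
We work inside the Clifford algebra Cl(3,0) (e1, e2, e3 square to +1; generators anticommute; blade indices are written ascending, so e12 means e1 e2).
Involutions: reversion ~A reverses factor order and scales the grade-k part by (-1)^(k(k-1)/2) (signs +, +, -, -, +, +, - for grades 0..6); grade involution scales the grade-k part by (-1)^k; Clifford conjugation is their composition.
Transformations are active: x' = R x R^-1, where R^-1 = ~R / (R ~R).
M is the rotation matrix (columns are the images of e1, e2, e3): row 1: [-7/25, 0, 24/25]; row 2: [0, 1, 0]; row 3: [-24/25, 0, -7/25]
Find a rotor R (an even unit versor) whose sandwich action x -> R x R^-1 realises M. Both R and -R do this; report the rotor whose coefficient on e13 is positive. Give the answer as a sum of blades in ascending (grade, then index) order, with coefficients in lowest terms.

Method: write R = a + b12*e12 + b13*e13 + b23*e23 with a^2 + b12^2 + b13^2 + b23^2 = 1 (so R^-1 = ~R). Expanding the columns R e_j ~R gives tr M = 4a^2 - 1 and, from the antisymmetric part, M21 - M12 = -4a*b12, M13 - M31 = 4a*b13, M32 - M23 = -4a*b23.
Here tr M = 11/25, so a^2 = (1 + tr M)/4 = 9/25 and a = ±3/5. Taking a = 3/5: M21 - M12 = 0, M13 - M31 = 48/25, M32 - M23 = 0, giving b12 = 0, b13 = 4/5, b23 = 0, i.e. R = 3/5 + 4/5*e13.
Its e13 coefficient is already positive.
Answer: 3/5 + 4/5*e13. Note: both R and -R realise this M (trace 11/25); the covering map identifies them, and the e13-coefficient sign is the tie-breaker.


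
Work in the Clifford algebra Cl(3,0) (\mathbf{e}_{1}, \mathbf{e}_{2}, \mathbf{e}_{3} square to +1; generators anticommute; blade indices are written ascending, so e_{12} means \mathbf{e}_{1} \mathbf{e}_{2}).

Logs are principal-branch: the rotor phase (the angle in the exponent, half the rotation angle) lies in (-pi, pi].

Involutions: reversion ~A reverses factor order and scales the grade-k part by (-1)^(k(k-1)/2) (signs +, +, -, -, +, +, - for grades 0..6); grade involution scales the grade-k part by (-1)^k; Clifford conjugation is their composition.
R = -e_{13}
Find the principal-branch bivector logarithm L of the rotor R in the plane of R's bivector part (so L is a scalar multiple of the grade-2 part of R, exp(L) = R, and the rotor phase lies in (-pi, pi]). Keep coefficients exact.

The scalar part of R is 0, which pins the rotor phase on the principal branch; dividing the bivector part by the sine of that phase recovers the unit plane, and L is the phase times that plane.
Concretely: cos(phase) = 0 gives phase = ±\frac{\pi}{2}, and since phase/sin(phase) is even the sign is immaterial: L = (phase/sin(phase)) * <R>_2 = (\frac{\pi}{2}) * <R>_2.
Answer: - \frac{\pi}{2} e_{13}


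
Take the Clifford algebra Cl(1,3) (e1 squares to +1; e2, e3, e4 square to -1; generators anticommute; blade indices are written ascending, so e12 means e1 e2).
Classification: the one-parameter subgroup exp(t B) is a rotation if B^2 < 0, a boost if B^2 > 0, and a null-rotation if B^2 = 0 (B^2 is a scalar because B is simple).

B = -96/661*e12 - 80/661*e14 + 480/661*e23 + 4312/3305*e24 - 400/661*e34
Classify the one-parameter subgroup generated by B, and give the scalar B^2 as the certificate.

B^2 term by term: the squares give (-96/661)^2*(e12)^2 + (-80/661)^2*(e14)^2 + (480/661)^2*(e23)^2 + (4312/3305)^2*(e24)^2 + (-400/661)^2*(e34)^2 = 9216/436921*(+1) + 6400/436921*(+1) + 230400/436921*(-1) + 18593344/10923025*(-1) + 160000/436921*(-1) = -64/25 (each basis 2-blade squares to minus the product of its generators' squares); cross terms between blades sharing an index anticommute and cancel; the commuting (index-disjoint) pairs give grade-4 terms 2*c*c'*(blade product), which cancel blade by blade — e1234: 76800/436921 - 76800/436921 = 0 — confirming B is simple. So B^2 = -64/25.
Answer: rotation, certificate B^2 = -64/25. The class reads off the invariant scalar -64/25 directly.


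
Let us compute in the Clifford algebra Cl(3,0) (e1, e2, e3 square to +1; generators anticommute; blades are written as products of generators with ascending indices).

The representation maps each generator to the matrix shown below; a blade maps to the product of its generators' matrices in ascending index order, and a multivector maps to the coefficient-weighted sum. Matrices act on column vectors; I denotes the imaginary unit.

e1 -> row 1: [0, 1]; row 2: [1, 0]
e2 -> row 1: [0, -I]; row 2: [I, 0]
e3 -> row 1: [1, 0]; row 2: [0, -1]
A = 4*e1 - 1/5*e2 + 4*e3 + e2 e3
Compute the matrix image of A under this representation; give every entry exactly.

Bivector images (products of the table entries): rho(e2 e3) = rho(e2)rho(e3) = row 1: [0, I]; row 2: [I, 0].
M = (4)*rho(e1) + (-1/5)*rho(e2) + (4)*rho(e3) + (1)*rho(e2 e3), summed entrywise:
Answer: row 1: [4, 4 + 6*I/5]; row 2: [4 + 4*I/5, -4]


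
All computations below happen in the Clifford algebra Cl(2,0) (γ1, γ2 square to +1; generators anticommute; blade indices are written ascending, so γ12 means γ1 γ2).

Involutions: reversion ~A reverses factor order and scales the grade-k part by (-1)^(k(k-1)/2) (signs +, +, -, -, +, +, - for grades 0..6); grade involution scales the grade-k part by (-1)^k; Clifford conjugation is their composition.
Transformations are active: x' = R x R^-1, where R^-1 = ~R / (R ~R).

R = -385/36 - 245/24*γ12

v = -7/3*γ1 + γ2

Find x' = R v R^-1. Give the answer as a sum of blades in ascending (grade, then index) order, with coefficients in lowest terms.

~R = -385/36 + 245/24*γ12, and R ~R = 1133125/5184, so R^-1 = ~R / (1133125/5184).
R v = 3185/216*γ1 - 2485/72*γ2
Answer: 2471/2775*γ1 + 2199/925*γ2


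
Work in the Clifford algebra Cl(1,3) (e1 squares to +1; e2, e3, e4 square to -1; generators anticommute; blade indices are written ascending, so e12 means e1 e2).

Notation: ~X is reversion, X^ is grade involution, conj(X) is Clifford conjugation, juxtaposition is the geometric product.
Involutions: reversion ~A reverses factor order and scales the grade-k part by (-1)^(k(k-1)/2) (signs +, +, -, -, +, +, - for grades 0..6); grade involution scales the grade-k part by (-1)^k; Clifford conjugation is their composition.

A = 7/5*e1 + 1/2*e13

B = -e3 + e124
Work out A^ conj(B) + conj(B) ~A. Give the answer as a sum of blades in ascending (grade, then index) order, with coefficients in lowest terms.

first term: -1/2*e1 - 7/5*e13 - 7/5*e24 + 1/2*e234
second term: -1/2*e1 - 7/5*e13 + 7/5*e24 + 1/2*e234
Answer: -e1 - 14/5*e13 + e234


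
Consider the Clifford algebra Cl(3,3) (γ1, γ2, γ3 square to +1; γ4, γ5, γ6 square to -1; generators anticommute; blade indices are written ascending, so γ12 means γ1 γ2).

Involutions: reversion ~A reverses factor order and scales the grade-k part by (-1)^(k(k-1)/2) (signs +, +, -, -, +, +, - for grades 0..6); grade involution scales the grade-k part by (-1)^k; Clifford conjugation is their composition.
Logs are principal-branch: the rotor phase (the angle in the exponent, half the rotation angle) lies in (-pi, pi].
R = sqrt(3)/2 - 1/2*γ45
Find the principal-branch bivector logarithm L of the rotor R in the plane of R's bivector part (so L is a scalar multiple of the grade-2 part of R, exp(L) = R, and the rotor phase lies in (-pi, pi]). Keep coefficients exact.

The scalar part of R is sqrt(3)/2, and that scalar determines the rotor phase on the principal branch; recovering the unit plane as bivector-part over sine of the phase gives L = phase * plane.
Concretely: cos(phase) = sqrt(3)/2 gives phase = ±pi/6, and since phase/sin(phase) is even the sign is immaterial: L = (phase/sin(phase)) * <R>_2 = (pi/3) * <R>_2.
Answer: -pi/6*γ45


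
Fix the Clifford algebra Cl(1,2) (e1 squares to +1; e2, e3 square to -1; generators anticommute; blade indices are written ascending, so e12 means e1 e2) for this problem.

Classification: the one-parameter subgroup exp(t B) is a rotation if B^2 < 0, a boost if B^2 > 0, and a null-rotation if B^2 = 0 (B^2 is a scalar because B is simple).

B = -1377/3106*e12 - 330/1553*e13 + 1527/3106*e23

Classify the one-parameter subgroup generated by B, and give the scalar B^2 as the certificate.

B^2 term by term: the squares give (-1377/3106)^2*(e12)^2 + (-330/1553)^2*(e13)^2 + (1527/3106)^2*(e23)^2 = 1896129/9647236*(+1) + 108900/2411809*(+1) + 2331729/9647236*(-1) = 0 (each basis 2-blade squares to minus the product of its generators' squares); cross terms between blades sharing an index anticommute and cancel. So B^2 = 0.
Answer: null-rotation, certificate B^2 = 0. Why this suffices: the scalar 0 survives any versor conjugation, so its sign alone determines the class however B is presented.


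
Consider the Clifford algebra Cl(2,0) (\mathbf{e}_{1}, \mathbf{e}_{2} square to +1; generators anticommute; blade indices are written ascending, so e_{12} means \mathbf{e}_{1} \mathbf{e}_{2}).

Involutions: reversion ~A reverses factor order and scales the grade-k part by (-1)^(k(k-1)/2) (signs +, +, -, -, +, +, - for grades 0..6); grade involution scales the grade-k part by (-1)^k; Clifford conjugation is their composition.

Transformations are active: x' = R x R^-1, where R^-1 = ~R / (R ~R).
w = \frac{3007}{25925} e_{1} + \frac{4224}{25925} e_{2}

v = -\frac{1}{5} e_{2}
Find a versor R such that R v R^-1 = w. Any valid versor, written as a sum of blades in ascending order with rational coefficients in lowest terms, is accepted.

The midline construction: v and w both square to \frac{1}{25}, so reflecting in their sum \frac{3007}{25925} e_{1} - \frac{961}{25925} e_{2} exchanges them.
Answer: \frac{3007}{25925} e_{1} - \frac{961}{25925} e_{2}


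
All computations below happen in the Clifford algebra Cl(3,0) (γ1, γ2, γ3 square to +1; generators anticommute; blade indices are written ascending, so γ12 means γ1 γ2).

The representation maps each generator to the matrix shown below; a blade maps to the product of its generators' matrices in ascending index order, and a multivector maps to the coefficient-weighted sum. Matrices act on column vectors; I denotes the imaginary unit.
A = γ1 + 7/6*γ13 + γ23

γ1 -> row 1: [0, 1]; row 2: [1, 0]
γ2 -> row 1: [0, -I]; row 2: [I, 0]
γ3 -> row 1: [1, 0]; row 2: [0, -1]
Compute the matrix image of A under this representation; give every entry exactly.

Bivector images (products of the table entries): rho(γ13) = rho(γ1)rho(γ3) = row 1: [0, -1]; row 2: [1, 0]; rho(γ23) = rho(γ2)rho(γ3) = row 1: [0, I]; row 2: [I, 0].
M = (1)*rho(γ1) + (7/6)*rho(γ13) + (1)*rho(γ23), summed entrywise:
Answer: row 1: [0, -1/6 + I]; row 2: [13/6 + I, 0]


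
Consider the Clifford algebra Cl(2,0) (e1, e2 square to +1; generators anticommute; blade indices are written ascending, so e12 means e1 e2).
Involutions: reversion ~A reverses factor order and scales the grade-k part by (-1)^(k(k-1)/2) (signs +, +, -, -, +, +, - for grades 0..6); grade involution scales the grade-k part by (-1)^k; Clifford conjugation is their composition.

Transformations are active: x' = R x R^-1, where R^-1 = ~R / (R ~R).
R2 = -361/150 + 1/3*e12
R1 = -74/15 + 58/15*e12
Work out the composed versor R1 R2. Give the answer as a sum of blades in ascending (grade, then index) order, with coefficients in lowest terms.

Distribute over the terms of R1 (each basis-blade product reordered to ascending indices, repeated generators contracted through their squares):
(-74/15) R2 = 13357/1125 - 74/45*e12
(58/15*e12) R2 = -58/45 - 10469/1125*e12
Summing the partial products and collecting blades:
Answer: 1323/125 - 12319/1125*e12
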